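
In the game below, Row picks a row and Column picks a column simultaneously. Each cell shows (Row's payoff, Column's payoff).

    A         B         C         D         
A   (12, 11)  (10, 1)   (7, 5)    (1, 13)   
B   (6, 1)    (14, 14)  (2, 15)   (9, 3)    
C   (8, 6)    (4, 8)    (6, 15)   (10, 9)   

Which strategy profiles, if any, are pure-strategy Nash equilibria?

Find each player's best response to every opponent strategy; NE are the intersections.
Row's best responses — vs A: A (payoff 12); vs B: B (payoff 14); vs C: A (payoff 7); vs D: C (payoff 10).
Column's best responses — vs A: D (payoff 13); vs B: C (payoff 15); vs C: C (payoff 15).
No cell has both players best-responding. For instance, Row's best reply to C is A, but against A Column prefers D over C.

None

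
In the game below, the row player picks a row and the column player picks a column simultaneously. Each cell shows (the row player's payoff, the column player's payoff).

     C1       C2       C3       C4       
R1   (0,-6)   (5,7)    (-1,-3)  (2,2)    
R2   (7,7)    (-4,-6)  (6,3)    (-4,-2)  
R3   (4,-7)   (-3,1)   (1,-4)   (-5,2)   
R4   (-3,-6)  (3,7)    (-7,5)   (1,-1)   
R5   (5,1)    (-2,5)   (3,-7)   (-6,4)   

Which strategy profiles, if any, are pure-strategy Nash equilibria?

(R1, C2) and (R2, C1)

A profile is a Nash equilibrium when each player is best-responding to the other.
The row player's best responses — vs C1: R2 (payoff 7); vs C2: R1 (payoff 5); vs C3: R2 (payoff 6); vs C4: R1 (payoff 2).
The column player's best responses — vs R1: C2 (payoff 7); vs R2: C1 (payoff 7); vs R3: C4 (payoff 2); vs R4: C2 (payoff 7); vs R5: C2 (payoff 5).
Mutual best responses occur at (R1, C2) and (R2, C1); at each, neither player gains by switching.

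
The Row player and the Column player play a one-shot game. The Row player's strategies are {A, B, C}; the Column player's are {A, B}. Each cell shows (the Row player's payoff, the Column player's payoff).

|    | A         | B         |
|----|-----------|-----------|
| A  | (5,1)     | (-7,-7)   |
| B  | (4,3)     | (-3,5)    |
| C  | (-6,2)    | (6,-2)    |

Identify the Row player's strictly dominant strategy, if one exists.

No strictly dominant strategy

A strategy is strictly dominant if it gives the Row player a strictly higher payoff than every other strategy, against every choice by the opponent.
A is not dominant: against B, B gives -3 > -7.
B is not dominant: against A, A gives 5 > 4.
C is not dominant: against A, A gives 5 > -6.
No single strategy is best against every opponent action.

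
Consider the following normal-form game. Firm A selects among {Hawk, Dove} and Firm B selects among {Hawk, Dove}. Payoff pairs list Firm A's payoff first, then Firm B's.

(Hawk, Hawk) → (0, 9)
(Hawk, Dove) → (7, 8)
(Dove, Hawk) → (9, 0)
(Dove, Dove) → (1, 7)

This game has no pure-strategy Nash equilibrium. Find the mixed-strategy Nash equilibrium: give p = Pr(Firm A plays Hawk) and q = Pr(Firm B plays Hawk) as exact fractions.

p = 7/8, q = 2/5

Each player's mixing probability is pinned down by making the *other* player indifferent.
Firm B indifferent between Hawk and Dove: p·9 + (1−p)·0 = p·8 + (1−p)·7 ⟹ 0 + 9p = 7 + 1p ⟹ p = 7/8.
Firm A indifferent between Hawk and Dove: q·0 + (1−q)·7 = q·9 + (1−q)·1 ⟹ 7 + (-7)q = 1 + 8q ⟹ q = 2/5.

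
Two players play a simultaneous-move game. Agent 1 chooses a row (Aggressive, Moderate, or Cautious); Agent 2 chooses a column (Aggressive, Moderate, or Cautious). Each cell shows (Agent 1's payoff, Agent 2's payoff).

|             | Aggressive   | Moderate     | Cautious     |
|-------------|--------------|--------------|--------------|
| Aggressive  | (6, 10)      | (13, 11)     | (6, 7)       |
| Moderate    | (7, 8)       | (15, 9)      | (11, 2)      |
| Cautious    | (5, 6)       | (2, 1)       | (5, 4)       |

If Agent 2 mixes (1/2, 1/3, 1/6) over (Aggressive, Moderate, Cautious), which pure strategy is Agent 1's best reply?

Agent 1's best reply maximizes expected payoff against the mix.
Aggressive: (1/2)·6 + (1/3)·13 + (1/6)·6 = 25/3
Moderate: (1/2)·7 + (1/3)·15 + (1/6)·11 = 31/3
Cautious: (1/2)·5 + (1/3)·2 + (1/6)·5 = 4
Highest expected payoff is 31/3, from Moderate.

Moderate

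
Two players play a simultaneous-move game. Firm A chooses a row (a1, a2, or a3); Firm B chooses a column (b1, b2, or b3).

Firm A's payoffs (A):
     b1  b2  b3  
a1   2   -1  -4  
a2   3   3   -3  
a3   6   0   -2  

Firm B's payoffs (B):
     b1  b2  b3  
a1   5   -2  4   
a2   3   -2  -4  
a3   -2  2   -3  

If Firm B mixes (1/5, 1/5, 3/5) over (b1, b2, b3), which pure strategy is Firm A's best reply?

Firm A's best reply maximizes expected payoff against the mix.
a1: (1/5)·2 + (1/5)·(-1) + (3/5)·(-4) = -11/5
a2: (1/5)·3 + (1/5)·3 + (3/5)·(-3) = -3/5
a3: (1/5)·6 + (1/5)·0 + (3/5)·(-2) = 0
Highest expected payoff is 0, from a3.

a3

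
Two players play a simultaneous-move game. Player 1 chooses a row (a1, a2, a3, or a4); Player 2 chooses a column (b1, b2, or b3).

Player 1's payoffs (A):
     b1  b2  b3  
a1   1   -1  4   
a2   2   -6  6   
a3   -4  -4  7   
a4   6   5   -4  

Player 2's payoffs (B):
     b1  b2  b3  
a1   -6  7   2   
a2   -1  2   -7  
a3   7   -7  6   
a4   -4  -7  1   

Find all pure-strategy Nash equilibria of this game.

There is no pure-strategy Nash equilibrium

Find each player's best response to every opponent strategy; NE are the intersections.
Player 1's best responses — vs b1: a4 (payoff 6); vs b2: a4 (payoff 5); vs b3: a3 (payoff 7).
Player 2's best responses — vs a1: b2 (payoff 7); vs a2: b2 (payoff 2); vs a3: b1 (payoff 7); vs a4: b3 (payoff 1).
No cell has both players best-responding. For instance, Player 1's best reply to b1 is a4, but against a4 Player 2 prefers b3 over b1.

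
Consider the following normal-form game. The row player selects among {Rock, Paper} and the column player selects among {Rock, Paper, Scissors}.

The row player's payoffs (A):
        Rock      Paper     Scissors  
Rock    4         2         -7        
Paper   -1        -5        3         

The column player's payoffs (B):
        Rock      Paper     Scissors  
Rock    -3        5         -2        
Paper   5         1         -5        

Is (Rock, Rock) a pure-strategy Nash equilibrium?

Holding the column player at Rock: the row player gets 4 from Rock, versus -1 from Paper. No profitable deviation for the row player.
Holding the row player at Rock: the column player gets -3 from Rock but could get 5 by switching to Paper. The column player has a profitable deviation.

No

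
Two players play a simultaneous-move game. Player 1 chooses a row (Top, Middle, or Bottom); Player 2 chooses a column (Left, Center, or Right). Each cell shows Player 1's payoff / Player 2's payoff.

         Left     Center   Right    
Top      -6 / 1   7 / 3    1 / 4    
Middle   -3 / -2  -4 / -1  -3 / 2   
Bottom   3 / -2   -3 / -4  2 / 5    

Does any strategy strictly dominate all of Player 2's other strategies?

A strategy is strictly dominant if it gives Player 2 a strictly higher payoff than every other strategy, against every choice by the opponent.
Right strictly dominates: vs Top: 4 > each of {1, 3}; vs Middle: 2 > each of {-2, -1}; vs Bottom: 5 > each of {-2, -4}.

Right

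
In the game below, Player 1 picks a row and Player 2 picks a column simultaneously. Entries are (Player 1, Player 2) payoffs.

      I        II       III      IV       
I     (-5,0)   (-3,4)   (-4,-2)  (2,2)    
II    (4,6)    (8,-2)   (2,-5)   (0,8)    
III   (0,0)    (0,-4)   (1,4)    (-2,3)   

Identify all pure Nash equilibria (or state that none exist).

No pure-strategy Nash equilibrium

Find each player's best response to every opponent strategy; NE are the intersections.
Player 1's best responses — vs I: II (payoff 4); vs II: II (payoff 8); vs III: II (payoff 2); vs IV: I (payoff 2).
Player 2's best responses — vs I: II (payoff 4); vs II: IV (payoff 8); vs III: III (payoff 4).
No cell has both players best-responding. For instance, Player 1's best reply to III is II, but against II Player 2 prefers IV over III.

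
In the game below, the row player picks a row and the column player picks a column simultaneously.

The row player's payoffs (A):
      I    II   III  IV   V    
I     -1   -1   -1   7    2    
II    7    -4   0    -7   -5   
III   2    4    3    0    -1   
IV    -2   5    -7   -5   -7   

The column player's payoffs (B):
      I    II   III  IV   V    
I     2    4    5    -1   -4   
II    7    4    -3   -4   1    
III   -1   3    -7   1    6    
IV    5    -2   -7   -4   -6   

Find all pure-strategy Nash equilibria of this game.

Check mutual best responses: a cell is a NE iff neither player can gain by unilaterally deviating.
The row player's best responses — vs I: II (payoff 7); vs II: IV (payoff 5); vs III: III (payoff 3); vs IV: I (payoff 7); vs V: I (payoff 2).
The column player's best responses — vs I: III (payoff 5); vs II: I (payoff 7); vs III: V (payoff 6); vs IV: I (payoff 5).
The only mutual best response is (II, I); neither player gains by switching there.

(II, I)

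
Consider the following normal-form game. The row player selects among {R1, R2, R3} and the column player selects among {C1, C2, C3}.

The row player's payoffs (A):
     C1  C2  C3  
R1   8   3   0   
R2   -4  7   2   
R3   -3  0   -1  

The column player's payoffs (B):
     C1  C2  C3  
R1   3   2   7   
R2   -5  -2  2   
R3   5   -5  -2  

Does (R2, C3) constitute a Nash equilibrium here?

Holding the column player at C3: the row player gets 2 from R2, versus 0 from R1, -1 from R3. No profitable deviation for the row player.
Holding the row player at R2: the column player gets 2 from C3, versus -5 from C1, -2 from C2. No profitable deviation for the column player either.

Yes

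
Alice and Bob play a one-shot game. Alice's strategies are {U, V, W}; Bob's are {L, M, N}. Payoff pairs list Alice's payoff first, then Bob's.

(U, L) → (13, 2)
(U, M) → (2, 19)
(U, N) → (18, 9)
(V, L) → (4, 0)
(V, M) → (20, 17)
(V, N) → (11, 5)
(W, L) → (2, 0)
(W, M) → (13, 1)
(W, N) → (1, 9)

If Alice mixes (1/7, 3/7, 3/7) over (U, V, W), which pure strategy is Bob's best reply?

Bob's best reply maximizes expected payoff against the mix.
L: (1/7)·2 + (3/7)·0 + (3/7)·0 = 2/7
M: (1/7)·19 + (3/7)·17 + (3/7)·1 = 73/7
N: (1/7)·9 + (3/7)·5 + (3/7)·9 = 51/7
Highest expected payoff is 73/7, from M.

M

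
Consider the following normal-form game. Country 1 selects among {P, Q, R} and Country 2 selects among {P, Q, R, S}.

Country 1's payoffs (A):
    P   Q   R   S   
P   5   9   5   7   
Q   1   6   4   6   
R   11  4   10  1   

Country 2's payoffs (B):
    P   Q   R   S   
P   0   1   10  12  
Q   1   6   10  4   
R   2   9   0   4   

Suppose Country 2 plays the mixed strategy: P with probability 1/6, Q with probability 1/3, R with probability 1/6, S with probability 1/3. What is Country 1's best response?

P

Country 1's best reply maximizes expected payoff against the mix.
P: (1/6)·5 + (1/3)·9 + (1/6)·5 + (1/3)·7 = 7
Q: (1/6)·1 + (1/3)·6 + (1/6)·4 + (1/3)·6 = 29/6
R: (1/6)·11 + (1/3)·4 + (1/6)·10 + (1/3)·1 = 31/6
Highest expected payoff is 7, from P.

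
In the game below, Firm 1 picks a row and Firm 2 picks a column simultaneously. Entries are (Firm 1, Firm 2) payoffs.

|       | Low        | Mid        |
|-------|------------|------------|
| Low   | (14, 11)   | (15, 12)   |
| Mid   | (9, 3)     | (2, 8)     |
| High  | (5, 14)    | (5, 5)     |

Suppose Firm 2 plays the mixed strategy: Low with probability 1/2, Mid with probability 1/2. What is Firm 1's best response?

Firm 1's best reply maximizes expected payoff against the mix.
Low: (1/2)·14 + (1/2)·15 = 29/2
Mid: (1/2)·9 + (1/2)·2 = 11/2
High: (1/2)·5 + (1/2)·5 = 5
Highest expected payoff is 29/2, from Low.

Low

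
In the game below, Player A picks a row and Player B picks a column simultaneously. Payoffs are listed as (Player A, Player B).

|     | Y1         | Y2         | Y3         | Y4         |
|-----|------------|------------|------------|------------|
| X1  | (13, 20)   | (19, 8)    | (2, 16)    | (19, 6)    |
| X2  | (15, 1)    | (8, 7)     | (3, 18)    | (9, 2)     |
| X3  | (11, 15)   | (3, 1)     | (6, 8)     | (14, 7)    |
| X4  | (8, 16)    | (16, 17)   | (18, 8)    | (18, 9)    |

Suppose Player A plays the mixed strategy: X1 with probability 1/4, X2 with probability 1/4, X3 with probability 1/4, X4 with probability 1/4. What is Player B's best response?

Compute Player B's expected payoff from each pure strategy against the given mix.
Y1: (1/4)·20 + (1/4)·1 + (1/4)·15 + (1/4)·16 = 13
Y2: (1/4)·8 + (1/4)·7 + (1/4)·1 + (1/4)·17 = 33/4
Y3: (1/4)·16 + (1/4)·18 + (1/4)·8 + (1/4)·8 = 25/2
Y4: (1/4)·6 + (1/4)·2 + (1/4)·7 + (1/4)·9 = 6
Highest expected payoff is 13, from Y1.

Y1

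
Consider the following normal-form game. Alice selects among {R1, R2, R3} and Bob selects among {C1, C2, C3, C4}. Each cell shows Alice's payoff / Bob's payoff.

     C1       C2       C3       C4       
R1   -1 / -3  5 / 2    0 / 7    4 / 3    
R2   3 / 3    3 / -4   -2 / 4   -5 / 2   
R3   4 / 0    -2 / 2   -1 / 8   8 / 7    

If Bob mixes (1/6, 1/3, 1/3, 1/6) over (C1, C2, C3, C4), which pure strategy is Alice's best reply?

Alice's best reply maximizes expected payoff against the mix.
R1: (1/6)·(-1) + (1/3)·5 + (1/3)·0 + (1/6)·4 = 13/6
R2: (1/6)·3 + (1/3)·3 + (1/3)·(-2) + (1/6)·(-5) = 0
R3: (1/6)·4 + (1/3)·(-2) + (1/3)·(-1) + (1/6)·8 = 1
Highest expected payoff is 13/6, from R1.

R1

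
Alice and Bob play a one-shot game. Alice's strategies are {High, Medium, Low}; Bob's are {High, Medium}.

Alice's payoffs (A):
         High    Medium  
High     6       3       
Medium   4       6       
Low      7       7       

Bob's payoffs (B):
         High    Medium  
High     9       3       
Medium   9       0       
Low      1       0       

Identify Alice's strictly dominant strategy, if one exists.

Low

A strategy is strictly dominant if it gives Alice a strictly higher payoff than every other strategy, against every choice by the opponent.
Low strictly dominates: vs High: 7 > each of {6, 4}; vs Medium: 7 > each of {3, 6}.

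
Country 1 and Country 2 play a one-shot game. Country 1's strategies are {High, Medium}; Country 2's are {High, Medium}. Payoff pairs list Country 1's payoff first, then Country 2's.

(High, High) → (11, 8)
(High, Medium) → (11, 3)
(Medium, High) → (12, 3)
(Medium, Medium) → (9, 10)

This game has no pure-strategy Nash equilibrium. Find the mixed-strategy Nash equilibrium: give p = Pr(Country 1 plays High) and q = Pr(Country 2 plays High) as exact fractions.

Each player's mixing probability is pinned down by making the *other* player indifferent.
Country 2 indifferent between High and Medium: p·8 + (1−p)·3 = p·3 + (1−p)·10 ⟹ 3 + 5p = 10 + (-7)p ⟹ p = 7/12.
Country 1 indifferent between High and Medium: q·11 + (1−q)·11 = q·12 + (1−q)·9 ⟹ 11 + 0q = 9 + 3q ⟹ q = 2/3.

p = 7/12, q = 2/3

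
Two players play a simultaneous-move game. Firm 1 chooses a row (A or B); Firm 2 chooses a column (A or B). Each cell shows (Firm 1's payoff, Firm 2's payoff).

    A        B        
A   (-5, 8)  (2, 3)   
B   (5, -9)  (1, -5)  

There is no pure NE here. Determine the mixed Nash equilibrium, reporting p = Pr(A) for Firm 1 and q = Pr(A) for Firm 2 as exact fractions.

p = 4/9, q = 1/11

In a mixed NE each player is indifferent between their pure strategies, so the opponent's mix sets the indifference.
Firm 2 indifferent between A and B: p·8 + (1−p)·(-9) = p·3 + (1−p)·(-5) ⟹ (-9) + 17p = (-5) + 8p ⟹ p = 4/9.
Firm 1 indifferent between A and B: q·(-5) + (1−q)·2 = q·5 + (1−q)·1 ⟹ 2 + (-7)q = 1 + 4q ⟹ q = 1/11.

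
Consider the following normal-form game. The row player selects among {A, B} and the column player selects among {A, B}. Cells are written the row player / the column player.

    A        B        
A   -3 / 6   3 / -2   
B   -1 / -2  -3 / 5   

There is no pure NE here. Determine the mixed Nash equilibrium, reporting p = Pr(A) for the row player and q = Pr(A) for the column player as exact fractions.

In a mixed NE each player is indifferent between their pure strategies, so the opponent's mix sets the indifference.
The column player indifferent between A and B: p·6 + (1−p)·(-2) = p·(-2) + (1−p)·5 ⟹ (-2) + 8p = 5 + (-7)p ⟹ p = 7/15.
The row player indifferent between A and B: q·(-3) + (1−q)·3 = q·(-1) + (1−q)·(-3) ⟹ 3 + (-6)q = (-3) + 2q ⟹ q = 3/4.

p = 7/15, q = 3/4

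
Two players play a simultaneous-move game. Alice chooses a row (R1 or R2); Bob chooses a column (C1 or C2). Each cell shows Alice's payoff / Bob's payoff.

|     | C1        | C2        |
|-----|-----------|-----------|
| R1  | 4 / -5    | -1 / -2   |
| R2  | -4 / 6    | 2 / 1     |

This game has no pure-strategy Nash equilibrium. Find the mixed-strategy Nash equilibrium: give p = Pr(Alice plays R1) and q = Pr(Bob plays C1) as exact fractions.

In a mixed NE each player is indifferent between their pure strategies, so the opponent's mix sets the indifference.
Bob indifferent between C1 and C2: p·(-5) + (1−p)·6 = p·(-2) + (1−p)·1 ⟹ 6 + (-11)p = 1 + (-3)p ⟹ p = 5/8.
Alice indifferent between R1 and R2: q·4 + (1−q)·(-1) = q·(-4) + (1−q)·2 ⟹ (-1) + 5q = 2 + (-6)q ⟹ q = 3/11.

p = 5/8, q = 3/11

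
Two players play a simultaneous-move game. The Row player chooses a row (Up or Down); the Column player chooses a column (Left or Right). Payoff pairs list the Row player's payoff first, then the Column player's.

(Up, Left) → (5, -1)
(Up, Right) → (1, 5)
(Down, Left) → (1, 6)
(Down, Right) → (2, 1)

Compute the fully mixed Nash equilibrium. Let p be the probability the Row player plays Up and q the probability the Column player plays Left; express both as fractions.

Each player's mixing probability is pinned down by making the *other* player indifferent.
The Column player indifferent between Left and Right: p·(-1) + (1−p)·6 = p·5 + (1−p)·1 ⟹ 6 + (-7)p = 1 + 4p ⟹ p = 5/11.
The Row player indifferent between Up and Down: q·5 + (1−q)·1 = q·1 + (1−q)·2 ⟹ 1 + 4q = 2 + (-1)q ⟹ q = 1/5.

p = 5/11, q = 1/5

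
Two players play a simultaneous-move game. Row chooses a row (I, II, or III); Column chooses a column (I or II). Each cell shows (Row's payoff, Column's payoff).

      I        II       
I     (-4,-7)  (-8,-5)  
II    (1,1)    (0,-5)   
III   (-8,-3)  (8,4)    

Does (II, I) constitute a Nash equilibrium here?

Holding Column at I: Row gets 1 from II, versus -4 from I, -8 from III. No profitable deviation for Row.
Holding Row at II: Column gets 1 from I, versus -5 from II. No profitable deviation for Column either.

Yes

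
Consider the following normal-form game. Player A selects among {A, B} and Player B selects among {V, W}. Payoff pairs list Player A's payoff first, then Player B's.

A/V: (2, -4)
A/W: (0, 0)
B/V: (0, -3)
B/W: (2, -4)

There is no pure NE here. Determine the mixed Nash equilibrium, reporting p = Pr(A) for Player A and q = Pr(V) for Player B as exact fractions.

p = 1/5, q = 1/2

In a mixed NE each player is indifferent between their pure strategies, so the opponent's mix sets the indifference.
Player B indifferent between V and W: p·(-4) + (1−p)·(-3) = p·0 + (1−p)·(-4) ⟹ (-3) + (-1)p = (-4) + 4p ⟹ p = 1/5.
Player A indifferent between A and B: q·2 + (1−q)·0 = q·0 + (1−q)·2 ⟹ 0 + 2q = 2 + (-2)q ⟹ q = 1/2.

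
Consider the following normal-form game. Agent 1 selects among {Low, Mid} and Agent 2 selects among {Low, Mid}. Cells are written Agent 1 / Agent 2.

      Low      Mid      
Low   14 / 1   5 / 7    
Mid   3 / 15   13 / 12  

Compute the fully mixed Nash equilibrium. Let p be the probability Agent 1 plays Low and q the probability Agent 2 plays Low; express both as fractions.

Each player's mixing probability is pinned down by making the *other* player indifferent.
Agent 2 indifferent between Low and Mid: p·1 + (1−p)·15 = p·7 + (1−p)·12 ⟹ 15 + (-14)p = 12 + (-5)p ⟹ p = 1/3.
Agent 1 indifferent between Low and Mid: q·14 + (1−q)·5 = q·3 + (1−q)·13 ⟹ 5 + 9q = 13 + (-10)q ⟹ q = 8/19.

p = 1/3, q = 8/19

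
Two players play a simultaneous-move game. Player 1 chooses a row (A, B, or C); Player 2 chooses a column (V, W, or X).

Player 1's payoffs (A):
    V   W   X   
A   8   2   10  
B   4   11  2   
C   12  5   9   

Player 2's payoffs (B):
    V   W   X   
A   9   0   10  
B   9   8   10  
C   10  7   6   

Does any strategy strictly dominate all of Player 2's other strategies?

Check whether one of Player 2's strategies beats all alternatives regardless of what the opponent does.
V is not dominant: against A, X gives 10 > 9.
W is not dominant: against A, V gives 9 > 0.
X is not dominant: against C, V gives 10 > 6.
No single strategy is best against every opponent action.

No strictly dominant strategy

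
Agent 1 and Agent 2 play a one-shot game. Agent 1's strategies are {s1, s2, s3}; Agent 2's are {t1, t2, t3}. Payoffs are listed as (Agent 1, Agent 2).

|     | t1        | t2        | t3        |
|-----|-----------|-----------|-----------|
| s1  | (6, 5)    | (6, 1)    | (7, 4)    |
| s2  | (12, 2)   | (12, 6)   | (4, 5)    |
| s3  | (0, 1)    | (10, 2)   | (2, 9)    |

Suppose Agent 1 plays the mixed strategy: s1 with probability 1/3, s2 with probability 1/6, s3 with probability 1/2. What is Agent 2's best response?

Agent 2's best reply maximizes expected payoff against the mix.
t1: (1/3)·5 + (1/6)·2 + (1/2)·1 = 5/2
t2: (1/3)·1 + (1/6)·6 + (1/2)·2 = 7/3
t3: (1/3)·4 + (1/6)·5 + (1/2)·9 = 20/3
Highest expected payoff is 20/3, from t3.

t3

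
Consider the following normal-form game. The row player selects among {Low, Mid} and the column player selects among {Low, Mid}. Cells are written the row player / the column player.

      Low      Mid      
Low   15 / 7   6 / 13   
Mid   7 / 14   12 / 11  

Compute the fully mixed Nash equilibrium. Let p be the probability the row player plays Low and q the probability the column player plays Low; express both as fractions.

p = 1/3, q = 3/7

In a mixed NE each player is indifferent between their pure strategies, so the opponent's mix sets the indifference.
The column player indifferent between Low and Mid: p·7 + (1−p)·14 = p·13 + (1−p)·11 ⟹ 14 + (-7)p = 11 + 2p ⟹ p = 1/3.
The row player indifferent between Low and Mid: q·15 + (1−q)·6 = q·7 + (1−q)·12 ⟹ 6 + 9q = 12 + (-5)q ⟹ q = 3/7.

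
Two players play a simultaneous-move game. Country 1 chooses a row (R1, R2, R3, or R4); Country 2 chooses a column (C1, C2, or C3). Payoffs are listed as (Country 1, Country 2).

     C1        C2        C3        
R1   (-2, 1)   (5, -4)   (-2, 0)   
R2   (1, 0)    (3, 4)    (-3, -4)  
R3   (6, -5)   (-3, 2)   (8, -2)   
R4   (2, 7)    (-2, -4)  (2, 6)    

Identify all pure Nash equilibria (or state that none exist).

Find each player's best response to every opponent strategy; NE are the intersections.
Country 1's best responses — vs C1: R3 (payoff 6); vs C2: R1 (payoff 5); vs C3: R3 (payoff 8).
Country 2's best responses — vs R1: C1 (payoff 1); vs R2: C2 (payoff 4); vs R3: C2 (payoff 2); vs R4: C1 (payoff 7).
No cell has both players best-responding. For instance, Country 1's best reply to C1 is R3, but against R3 Country 2 prefers C2 over C1.

None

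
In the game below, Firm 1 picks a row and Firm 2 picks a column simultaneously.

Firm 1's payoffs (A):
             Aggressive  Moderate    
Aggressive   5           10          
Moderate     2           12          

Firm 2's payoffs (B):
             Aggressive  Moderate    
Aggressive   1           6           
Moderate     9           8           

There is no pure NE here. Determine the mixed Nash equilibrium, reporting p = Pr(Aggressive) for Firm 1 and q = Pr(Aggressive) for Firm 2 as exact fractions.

Each player's mixing probability is pinned down by making the *other* player indifferent.
Firm 2 indifferent between Aggressive and Moderate: p·1 + (1−p)·9 = p·6 + (1−p)·8 ⟹ 9 + (-8)p = 8 + (-2)p ⟹ p = 1/6.
Firm 1 indifferent between Aggressive and Moderate: q·5 + (1−q)·10 = q·2 + (1−q)·12 ⟹ 10 + (-5)q = 12 + (-10)q ⟹ q = 2/5.

p = 1/6, q = 2/5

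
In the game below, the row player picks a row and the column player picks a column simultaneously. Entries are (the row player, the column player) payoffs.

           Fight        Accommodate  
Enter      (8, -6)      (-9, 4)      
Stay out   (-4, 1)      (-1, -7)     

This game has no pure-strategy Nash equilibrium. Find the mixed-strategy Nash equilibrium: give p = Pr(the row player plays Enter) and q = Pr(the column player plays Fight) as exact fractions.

In a mixed NE each player is indifferent between their pure strategies, so the opponent's mix sets the indifference.
The column player indifferent between Fight and Accommodate: p·(-6) + (1−p)·1 = p·4 + (1−p)·(-7) ⟹ 1 + (-7)p = (-7) + 11p ⟹ p = 4/9.
The row player indifferent between Enter and Stay out: q·8 + (1−q)·(-9) = q·(-4) + (1−q)·(-1) ⟹ (-9) + 17q = (-1) + (-3)q ⟹ q = 2/5.

p = 4/9, q = 2/5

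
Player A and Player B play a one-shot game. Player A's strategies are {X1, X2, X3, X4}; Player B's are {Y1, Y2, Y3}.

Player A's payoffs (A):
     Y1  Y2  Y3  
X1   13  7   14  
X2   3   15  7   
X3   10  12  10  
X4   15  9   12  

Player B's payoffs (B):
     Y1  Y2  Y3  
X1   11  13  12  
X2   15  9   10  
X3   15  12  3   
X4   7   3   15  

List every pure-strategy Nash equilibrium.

There is no pure-strategy Nash equilibrium

Check mutual best responses: a cell is a NE iff neither player can gain by unilaterally deviating.
Player A's best responses — vs Y1: X4 (payoff 15); vs Y2: X2 (payoff 15); vs Y3: X1 (payoff 14).
Player B's best responses — vs X1: Y2 (payoff 13); vs X2: Y1 (payoff 15); vs X3: Y1 (payoff 15); vs X4: Y3 (payoff 15).
No cell has both players best-responding. For instance, Player A's best reply to Y2 is X2, but against X2 Player B prefers Y1 over Y2.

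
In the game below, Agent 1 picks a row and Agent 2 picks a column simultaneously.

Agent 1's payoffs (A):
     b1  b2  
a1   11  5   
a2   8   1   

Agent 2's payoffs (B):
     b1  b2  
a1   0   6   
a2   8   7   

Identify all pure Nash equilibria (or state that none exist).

Check mutual best responses: a cell is a NE iff neither player can gain by unilaterally deviating.
Agent 1's best responses — vs b1: a1 (payoff 11); vs b2: a1 (payoff 5).
Agent 2's best responses — vs a1: b2 (payoff 6); vs a2: b1 (payoff 8).
The only mutual best response is (a1, b2); neither player gains by switching there.

(a1, b2)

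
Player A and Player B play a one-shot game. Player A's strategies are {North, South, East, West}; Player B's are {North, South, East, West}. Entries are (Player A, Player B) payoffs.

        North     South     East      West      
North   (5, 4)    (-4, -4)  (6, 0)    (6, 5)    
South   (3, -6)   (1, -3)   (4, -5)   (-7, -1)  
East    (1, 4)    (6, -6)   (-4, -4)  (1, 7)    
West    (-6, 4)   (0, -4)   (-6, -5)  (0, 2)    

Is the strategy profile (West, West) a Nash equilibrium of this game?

Holding Player B at West: Player A gets 0 from West but could get 6 by switching to North. Player A has a profitable deviation.

No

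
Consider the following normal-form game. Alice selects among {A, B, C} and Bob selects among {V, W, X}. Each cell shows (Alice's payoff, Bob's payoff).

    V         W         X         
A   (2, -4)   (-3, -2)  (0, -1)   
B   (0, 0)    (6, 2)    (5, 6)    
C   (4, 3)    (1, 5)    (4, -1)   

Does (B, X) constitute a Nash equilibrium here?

Yes

Holding Bob at X: Alice gets 5 from B, versus 0 from A, 4 from C. No profitable deviation for Alice.
Holding Alice at B: Bob gets 6 from X, versus 0 from V, 2 from W. No profitable deviation for Bob either.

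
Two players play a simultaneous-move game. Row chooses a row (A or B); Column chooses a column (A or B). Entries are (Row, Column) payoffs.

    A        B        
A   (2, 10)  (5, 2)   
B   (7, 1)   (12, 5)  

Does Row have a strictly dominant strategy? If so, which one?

A strategy is strictly dominant if it gives Row a strictly higher payoff than every other strategy, against every choice by the opponent.
B strictly dominates: vs A: 7 > 2; vs B: 12 > 5.

B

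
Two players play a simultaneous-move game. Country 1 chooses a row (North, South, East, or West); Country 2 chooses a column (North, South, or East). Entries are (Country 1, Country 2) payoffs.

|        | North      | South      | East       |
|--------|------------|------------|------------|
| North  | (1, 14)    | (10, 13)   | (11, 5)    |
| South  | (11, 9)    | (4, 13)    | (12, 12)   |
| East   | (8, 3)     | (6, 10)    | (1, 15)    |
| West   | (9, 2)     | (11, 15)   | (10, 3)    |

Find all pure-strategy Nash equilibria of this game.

(West, South)

Find each player's best response to every opponent strategy; NE are the intersections.
Country 1's best responses — vs North: South (payoff 11); vs South: West (payoff 11); vs East: South (payoff 12).
Country 2's best responses — vs North: North (payoff 14); vs South: South (payoff 13); vs East: East (payoff 15); vs West: South (payoff 15).
The only mutual best response is (West, South); neither player gains by switching there.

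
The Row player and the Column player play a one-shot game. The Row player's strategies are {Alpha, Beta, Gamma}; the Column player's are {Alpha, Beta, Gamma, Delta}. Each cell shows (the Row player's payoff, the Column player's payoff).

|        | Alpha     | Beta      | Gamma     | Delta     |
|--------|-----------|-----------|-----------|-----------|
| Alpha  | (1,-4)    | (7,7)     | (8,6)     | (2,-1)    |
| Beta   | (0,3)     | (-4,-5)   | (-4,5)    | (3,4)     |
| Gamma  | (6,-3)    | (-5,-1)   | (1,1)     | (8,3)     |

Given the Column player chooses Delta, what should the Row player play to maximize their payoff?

Gamma

With the Column player fixed at Delta, the Row player's payoffs are: Alpha → 2, Beta → 3, Gamma → 8.
The maximum is 8, achieved by Gamma.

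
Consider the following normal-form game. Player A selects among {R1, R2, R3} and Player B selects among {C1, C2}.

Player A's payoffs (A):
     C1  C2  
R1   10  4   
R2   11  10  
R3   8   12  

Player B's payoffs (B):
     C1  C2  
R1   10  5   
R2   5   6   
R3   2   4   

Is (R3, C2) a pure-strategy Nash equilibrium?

Yes

Holding Player B at C2: Player A gets 12 from R3, versus 4 from R1, 10 from R2. No profitable deviation for Player A.
Holding Player A at R3: Player B gets 4 from C2, versus 2 from C1. No profitable deviation for Player B either.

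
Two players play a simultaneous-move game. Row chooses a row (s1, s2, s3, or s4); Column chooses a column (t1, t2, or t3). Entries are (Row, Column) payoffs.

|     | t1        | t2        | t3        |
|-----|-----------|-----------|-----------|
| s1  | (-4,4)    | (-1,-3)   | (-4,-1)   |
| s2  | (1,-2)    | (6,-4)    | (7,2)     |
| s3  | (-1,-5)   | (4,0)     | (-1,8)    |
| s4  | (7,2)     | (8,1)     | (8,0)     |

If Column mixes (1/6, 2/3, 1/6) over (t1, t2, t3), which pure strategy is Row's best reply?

Compute Row's expected payoff from each pure strategy against the given mix.
s1: (1/6)·(-4) + (2/3)·(-1) + (1/6)·(-4) = -2
s2: (1/6)·1 + (2/3)·6 + (1/6)·7 = 16/3
s3: (1/6)·(-1) + (2/3)·4 + (1/6)·(-1) = 7/3
s4: (1/6)·7 + (2/3)·8 + (1/6)·8 = 47/6
Highest expected payoff is 47/6, from s4.

s4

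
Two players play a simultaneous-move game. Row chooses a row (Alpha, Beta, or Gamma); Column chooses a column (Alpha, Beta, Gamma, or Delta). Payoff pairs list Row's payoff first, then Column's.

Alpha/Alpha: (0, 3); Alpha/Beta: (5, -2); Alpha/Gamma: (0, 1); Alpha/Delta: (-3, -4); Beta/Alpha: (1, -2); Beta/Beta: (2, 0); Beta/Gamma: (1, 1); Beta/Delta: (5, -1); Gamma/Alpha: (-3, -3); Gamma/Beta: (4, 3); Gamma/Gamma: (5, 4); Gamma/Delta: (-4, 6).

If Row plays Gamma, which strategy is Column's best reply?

Delta

With Row fixed at Gamma, Column's payoffs are: Alpha → -3, Beta → 3, Gamma → 4, Delta → 6.
The maximum is 6, achieved by Delta.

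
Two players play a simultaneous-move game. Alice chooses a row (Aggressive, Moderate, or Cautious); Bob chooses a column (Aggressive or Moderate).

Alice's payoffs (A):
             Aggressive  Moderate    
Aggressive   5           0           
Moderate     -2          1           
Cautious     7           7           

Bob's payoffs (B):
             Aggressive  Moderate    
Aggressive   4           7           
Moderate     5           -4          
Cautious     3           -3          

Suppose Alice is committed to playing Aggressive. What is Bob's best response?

Moderate

With Alice fixed at Aggressive, Bob's payoffs are: Aggressive → 4, Moderate → 7.
The maximum is 7, achieved by Moderate.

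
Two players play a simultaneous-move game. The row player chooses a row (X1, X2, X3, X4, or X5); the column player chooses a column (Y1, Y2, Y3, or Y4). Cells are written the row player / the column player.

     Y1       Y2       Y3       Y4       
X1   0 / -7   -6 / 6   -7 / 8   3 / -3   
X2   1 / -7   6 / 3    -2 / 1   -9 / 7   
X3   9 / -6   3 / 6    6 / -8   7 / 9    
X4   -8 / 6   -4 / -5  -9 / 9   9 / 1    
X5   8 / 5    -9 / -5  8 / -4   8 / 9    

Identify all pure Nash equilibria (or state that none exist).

Find each player's best response to every opponent strategy; NE are the intersections.
The row player's best responses — vs Y1: X3 (payoff 9); vs Y2: X2 (payoff 6); vs Y3: X5 (payoff 8); vs Y4: X4 (payoff 9).
The column player's best responses — vs X1: Y3 (payoff 8); vs X2: Y4 (payoff 7); vs X3: Y4 (payoff 9); vs X4: Y3 (payoff 9); vs X5: Y4 (payoff 9).
No cell has both players best-responding. For instance, the row player's best reply to Y3 is X5, but against X5 the column player prefers Y4 over Y3.

There is no pure-strategy Nash equilibrium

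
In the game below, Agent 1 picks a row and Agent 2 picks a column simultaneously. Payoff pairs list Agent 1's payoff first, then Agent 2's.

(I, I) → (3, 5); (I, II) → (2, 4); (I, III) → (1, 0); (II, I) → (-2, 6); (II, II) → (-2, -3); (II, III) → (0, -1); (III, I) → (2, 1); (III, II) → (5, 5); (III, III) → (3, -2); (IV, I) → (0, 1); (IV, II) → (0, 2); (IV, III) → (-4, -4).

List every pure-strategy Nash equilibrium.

Find each player's best response to every opponent strategy; NE are the intersections.
Agent 1's best responses — vs I: I (payoff 3); vs II: III (payoff 5); vs III: III (payoff 3).
Agent 2's best responses — vs I: I (payoff 5); vs II: I (payoff 6); vs III: II (payoff 5); vs IV: II (payoff 2).
Mutual best responses occur at (I, I) and (III, II); at each, neither player gains by switching.

(I, I) and (III, II)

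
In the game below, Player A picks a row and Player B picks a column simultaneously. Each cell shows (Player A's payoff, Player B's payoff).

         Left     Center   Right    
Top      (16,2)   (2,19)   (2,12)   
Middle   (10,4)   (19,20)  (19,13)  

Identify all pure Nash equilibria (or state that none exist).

A profile is a Nash equilibrium when each player is best-responding to the other.
Player A's best responses — vs Left: Top (payoff 16); vs Center: Middle (payoff 19); vs Right: Middle (payoff 19).
Player B's best responses — vs Top: Center (payoff 19); vs Middle: Center (payoff 20).
The only mutual best response is (Middle, Center); neither player gains by switching there.

(Middle, Center)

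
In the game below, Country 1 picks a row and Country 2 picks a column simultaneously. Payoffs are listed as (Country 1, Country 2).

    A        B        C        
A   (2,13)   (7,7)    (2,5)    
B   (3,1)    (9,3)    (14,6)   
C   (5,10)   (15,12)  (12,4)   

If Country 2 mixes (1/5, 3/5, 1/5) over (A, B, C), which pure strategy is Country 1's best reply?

C

Country 1's best reply maximizes expected payoff against the mix.
A: (1/5)·2 + (3/5)·7 + (1/5)·2 = 5
B: (1/5)·3 + (3/5)·9 + (1/5)·14 = 44/5
C: (1/5)·5 + (3/5)·15 + (1/5)·12 = 62/5
Highest expected payoff is 62/5, from C.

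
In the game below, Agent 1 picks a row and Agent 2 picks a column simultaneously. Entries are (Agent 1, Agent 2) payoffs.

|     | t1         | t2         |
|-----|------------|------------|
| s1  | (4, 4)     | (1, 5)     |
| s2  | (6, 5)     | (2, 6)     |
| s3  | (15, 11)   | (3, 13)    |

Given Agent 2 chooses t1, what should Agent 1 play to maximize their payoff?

s3

With Agent 2 fixed at t1, Agent 1's payoffs are: s1 → 4, s2 → 6, s3 → 15.
The maximum is 15, achieved by s3.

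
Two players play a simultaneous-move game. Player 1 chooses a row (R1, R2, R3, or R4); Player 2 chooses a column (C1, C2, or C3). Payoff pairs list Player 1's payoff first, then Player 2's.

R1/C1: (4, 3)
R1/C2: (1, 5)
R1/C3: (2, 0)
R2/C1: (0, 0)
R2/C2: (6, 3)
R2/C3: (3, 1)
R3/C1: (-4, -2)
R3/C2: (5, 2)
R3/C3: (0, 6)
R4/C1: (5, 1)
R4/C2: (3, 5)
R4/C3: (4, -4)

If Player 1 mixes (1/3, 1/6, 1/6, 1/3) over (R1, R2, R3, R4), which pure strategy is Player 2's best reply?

C2

Player 2's best reply maximizes expected payoff against the mix.
C1: (1/3)·3 + (1/6)·0 + (1/6)·(-2) + (1/3)·1 = 1
C2: (1/3)·5 + (1/6)·3 + (1/6)·2 + (1/3)·5 = 25/6
C3: (1/3)·0 + (1/6)·1 + (1/6)·6 + (1/3)·(-4) = -1/6
Highest expected payoff is 25/6, from C2.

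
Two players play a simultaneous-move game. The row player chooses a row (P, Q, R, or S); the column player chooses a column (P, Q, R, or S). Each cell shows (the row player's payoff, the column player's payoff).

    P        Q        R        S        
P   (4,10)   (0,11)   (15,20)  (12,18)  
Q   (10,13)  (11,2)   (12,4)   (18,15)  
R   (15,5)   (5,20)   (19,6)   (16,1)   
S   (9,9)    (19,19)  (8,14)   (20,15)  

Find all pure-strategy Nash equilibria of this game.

(S, Q)

A profile is a Nash equilibrium when each player is best-responding to the other.
The row player's best responses — vs P: R (payoff 15); vs Q: S (payoff 19); vs R: R (payoff 19); vs S: S (payoff 20).
The column player's best responses — vs P: R (payoff 20); vs Q: S (payoff 15); vs R: Q (payoff 20); vs S: Q (payoff 19).
The only mutual best response is (S, Q); neither player gains by switching there.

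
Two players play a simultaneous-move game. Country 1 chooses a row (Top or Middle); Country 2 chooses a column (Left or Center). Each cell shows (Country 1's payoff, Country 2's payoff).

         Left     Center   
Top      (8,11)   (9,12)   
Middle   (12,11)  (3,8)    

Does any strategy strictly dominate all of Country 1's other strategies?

Check whether one of Country 1's strategies beats all alternatives regardless of what the opponent does.
Top is not dominant: against Left, Middle gives 12 > 8.
Middle is not dominant: against Center, Top gives 9 > 3.
No single strategy is best against every opponent action.

None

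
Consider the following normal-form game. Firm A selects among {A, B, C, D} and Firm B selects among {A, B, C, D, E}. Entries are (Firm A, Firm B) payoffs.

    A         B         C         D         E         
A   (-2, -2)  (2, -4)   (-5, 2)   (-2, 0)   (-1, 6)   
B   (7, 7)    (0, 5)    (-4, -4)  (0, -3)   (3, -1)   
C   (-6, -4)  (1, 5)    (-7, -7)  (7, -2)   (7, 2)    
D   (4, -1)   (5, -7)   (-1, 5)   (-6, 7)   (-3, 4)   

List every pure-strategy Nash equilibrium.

(B, A)

Check mutual best responses: a cell is a NE iff neither player can gain by unilaterally deviating.
Firm A's best responses — vs A: B (payoff 7); vs B: D (payoff 5); vs C: D (payoff -1); vs D: C (payoff 7); vs E: C (payoff 7).
Firm B's best responses — vs A: E (payoff 6); vs B: A (payoff 7); vs C: B (payoff 5); vs D: D (payoff 7).
The only mutual best response is (B, A); neither player gains by switching there.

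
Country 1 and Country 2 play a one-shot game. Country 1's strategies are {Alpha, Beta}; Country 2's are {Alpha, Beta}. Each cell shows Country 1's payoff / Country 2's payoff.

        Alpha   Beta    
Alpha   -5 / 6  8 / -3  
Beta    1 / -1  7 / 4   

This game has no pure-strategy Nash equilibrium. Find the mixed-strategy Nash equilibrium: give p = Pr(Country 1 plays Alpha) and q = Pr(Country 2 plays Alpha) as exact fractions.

In a mixed NE each player is indifferent between their pure strategies, so the opponent's mix sets the indifference.
Country 2 indifferent between Alpha and Beta: p·6 + (1−p)·(-1) = p·(-3) + (1−p)·4 ⟹ (-1) + 7p = 4 + (-7)p ⟹ p = 5/14.
Country 1 indifferent between Alpha and Beta: q·(-5) + (1−q)·8 = q·1 + (1−q)·7 ⟹ 8 + (-13)q = 7 + (-6)q ⟹ q = 1/7.

p = 5/14, q = 1/7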